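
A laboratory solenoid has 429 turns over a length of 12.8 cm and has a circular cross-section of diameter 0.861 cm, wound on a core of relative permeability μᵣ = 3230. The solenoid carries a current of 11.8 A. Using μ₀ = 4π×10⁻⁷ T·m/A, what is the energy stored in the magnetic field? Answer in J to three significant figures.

A = π(d/2)² = π(4.305×10^-3 m)² = 5.822×10^-5 m².
L = μ₀μᵣN²A/ℓ = (4π×10⁻⁷)(3230)(429)²(5.822×10^-5)/(0.128) = 0.3398 H.
U = ½LI² = ½(0.3398)(11.8)² = 23.66 J.

U ≈ 23.7 J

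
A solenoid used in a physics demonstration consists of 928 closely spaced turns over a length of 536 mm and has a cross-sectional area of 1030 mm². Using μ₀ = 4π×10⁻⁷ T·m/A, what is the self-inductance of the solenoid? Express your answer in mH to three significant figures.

A = 1030 mm² = 1.030×10^-3 m².
For a long solenoid, L = μ₀N²A/ℓ.
L = (4π×10⁻⁷)(928)²(1.030×10^-3)/(0.536 m) = 2.080×10^-3 H.

L ≈ 2.08 mH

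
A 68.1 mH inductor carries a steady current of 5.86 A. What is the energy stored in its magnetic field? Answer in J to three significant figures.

Stored magnetic energy: U = ½LI².
U = ½(6.810×10^-2 H)(5.86 A)² = 1.169 J.

U ≈ 1.17 J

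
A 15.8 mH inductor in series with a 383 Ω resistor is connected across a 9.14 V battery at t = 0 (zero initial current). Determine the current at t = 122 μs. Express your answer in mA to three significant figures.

I ≈ 22.6 mA

τ = L/R = 1.580×10^-2/383 = 4.125×10^-5 s; final current I_∞ = ε/R = 9.14/383 = 2.386×10^-2 A.
I(t) = I_∞(1 − e^(−t/τ)) with t/τ = 2.957.
I = (2.386×10^-2)(1 − e^(−2.957)) = 2.262×10^-2 A.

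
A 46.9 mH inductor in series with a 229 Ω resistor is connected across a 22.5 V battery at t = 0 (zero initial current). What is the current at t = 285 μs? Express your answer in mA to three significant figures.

I ≈ 73.8 mA

τ = L/R = 4.690×10^-2/229 = 2.048×10^-4 s; final current I_∞ = ε/R = 22.5/229 = 9.825×10^-2 A.
I(t) = I_∞(1 − e^(−t/τ)) with t/τ = 1.392.
I = (9.825×10^-2)(1 − e^(−1.392)) = 7.382×10^-2 A.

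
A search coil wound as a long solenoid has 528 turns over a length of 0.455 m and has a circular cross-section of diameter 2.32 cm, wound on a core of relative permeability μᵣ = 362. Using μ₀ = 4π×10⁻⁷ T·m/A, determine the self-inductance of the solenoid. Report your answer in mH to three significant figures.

A = π(d/2)² = π(1.160×10^-2 m)² = 4.227×10^-4 m².
For a long solenoid, L = μ₀μᵣN²A/ℓ.
L = (4π×10⁻⁷)(362)(528)²(4.227×10^-4)/(0.455 m) = 0.1178 H.

L ≈ 118 mH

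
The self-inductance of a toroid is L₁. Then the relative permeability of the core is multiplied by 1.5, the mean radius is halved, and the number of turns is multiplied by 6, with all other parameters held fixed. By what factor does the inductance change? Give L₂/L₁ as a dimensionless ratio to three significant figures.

L₂/L₁ = 108

For a toroid, L ∝ μᵣN²A/R.
L₂/L₁ = (1.5) × (0.5)^-1 × (6)^2 = 108.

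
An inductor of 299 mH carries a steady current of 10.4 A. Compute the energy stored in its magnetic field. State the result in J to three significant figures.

U ≈ 16.2 J

Stored magnetic energy: U = ½LI².
U = ½(0.299 H)(10.4 A)² = 16.17 J.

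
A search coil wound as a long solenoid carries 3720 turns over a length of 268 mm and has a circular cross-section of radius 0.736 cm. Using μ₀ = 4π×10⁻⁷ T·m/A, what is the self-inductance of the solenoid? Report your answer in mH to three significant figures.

L ≈ 11.0 mH

A = πr² = π(7.360×10^-3 m)² = 1.702×10^-4 m².
For a long solenoid, L = μ₀N²A/ℓ.
L = (4π×10⁻⁷)(3720)²(1.702×10^-4)/(0.268 m) = 1.104×10^-2 H.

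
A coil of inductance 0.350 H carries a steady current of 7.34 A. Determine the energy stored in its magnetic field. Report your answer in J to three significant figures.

Stored magnetic energy: U = ½LI².
U = ½(0.35 H)(7.34 A)² = 9.428 J.

U ≈ 9.43 J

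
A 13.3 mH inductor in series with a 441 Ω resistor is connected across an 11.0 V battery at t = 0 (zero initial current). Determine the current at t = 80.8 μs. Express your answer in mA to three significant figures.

τ = L/R = 1.330×10^-2/441 = 3.016×10^-5 s; final current I_∞ = ε/R = 11.0/441 = 2.494×10^-2 A.
I(t) = I_∞(1 − e^(−t/τ)) with t/τ = 2.679.
I = (2.494×10^-2)(1 − e^(−2.679)) = 2.323×10^-2 A.

I ≈ 23.2 mA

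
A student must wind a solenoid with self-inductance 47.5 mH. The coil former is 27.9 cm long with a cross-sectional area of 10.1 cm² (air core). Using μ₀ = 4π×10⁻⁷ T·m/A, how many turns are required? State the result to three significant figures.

A = 10.1 cm² = 1.010×10^-3 m².
From L = μ₀N²A/ℓ, N = √(Lℓ / (μ₀A)).
N = √[(4.750×10^-2)(0.279) / ((4π×10⁻⁷)×1.010×10^-3)] = √(1.044×10^7) ≈ 3231.3.

N ≈ 3230 turns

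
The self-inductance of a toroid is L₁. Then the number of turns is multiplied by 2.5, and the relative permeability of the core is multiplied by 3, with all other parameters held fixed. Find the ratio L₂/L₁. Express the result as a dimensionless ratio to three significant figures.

L₂/L₁ = 18.8

For a toroid, L ∝ μᵣN²A/R.
L₂/L₁ = (2.5)^2 × (3) = 18.8.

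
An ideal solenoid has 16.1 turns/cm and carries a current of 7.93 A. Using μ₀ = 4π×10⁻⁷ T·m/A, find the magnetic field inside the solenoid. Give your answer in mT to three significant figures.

B ≈ 16.0 mT

Inside a long solenoid, B = μ₀nI.
B = (4π×10⁻⁷)(1.610×10^3 m⁻¹)(7.93 A) = 1.604×10^-2 T.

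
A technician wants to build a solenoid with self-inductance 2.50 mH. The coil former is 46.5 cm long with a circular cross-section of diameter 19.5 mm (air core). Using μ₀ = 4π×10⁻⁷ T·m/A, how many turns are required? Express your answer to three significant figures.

N ≈ 1760 turns

A = π(d/2)² = π(9.750×10^-3 m)² = 2.986×10^-4 m².
From L = μ₀N²A/ℓ, N = √(Lℓ / (μ₀A)).
N = √[(2.500×10^-3)(0.465) / ((4π×10⁻⁷)×2.986×10^-4)] = √(3.098×10^6) ≈ 1760.0.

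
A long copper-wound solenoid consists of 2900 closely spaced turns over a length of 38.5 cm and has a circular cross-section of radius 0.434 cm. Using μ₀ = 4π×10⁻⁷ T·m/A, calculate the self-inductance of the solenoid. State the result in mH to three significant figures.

L ≈ 1.62 mH

A = πr² = π(4.340×10^-3 m)² = 5.917×10^-5 m².
For a long solenoid, L = μ₀N²A/ℓ.
L = (4π×10⁻⁷)(2900)²(5.917×10^-5)/(0.385 m) = 1.624×10^-3 H.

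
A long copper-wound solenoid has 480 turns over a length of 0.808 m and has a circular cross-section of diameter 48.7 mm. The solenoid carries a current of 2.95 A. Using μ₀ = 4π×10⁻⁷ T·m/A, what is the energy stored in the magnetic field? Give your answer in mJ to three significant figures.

U ≈ 2.90 mJ

A = π(d/2)² = π(2.435×10^-2 m)² = 1.863×10^-3 m².
L = μ₀N²A/ℓ = (4π×10⁻⁷)(480)²(1.863×10^-3)/(0.808) = 6.6747×10^-4 H.
U = ½LI² = ½(6.6747×10^-4)(2.95)² = 2.904×10^-3 J.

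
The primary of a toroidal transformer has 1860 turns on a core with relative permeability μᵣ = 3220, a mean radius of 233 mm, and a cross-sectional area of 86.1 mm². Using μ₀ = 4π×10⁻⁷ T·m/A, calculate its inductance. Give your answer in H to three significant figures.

For a thin toroid, L = μ₀μᵣN²A/(2πR).
L = (4π×10⁻⁷)(3220)(1860)²(8.610×10^-5) / (2π×0.233 m) = 0.8233 H.

L ≈ 0.823 H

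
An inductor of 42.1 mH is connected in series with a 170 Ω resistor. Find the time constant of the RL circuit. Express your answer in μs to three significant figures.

τ = L/R = (4.210×10^-2 H)/(170 Ω) = 2.476×10^-4 s.

τ ≈ 248 μs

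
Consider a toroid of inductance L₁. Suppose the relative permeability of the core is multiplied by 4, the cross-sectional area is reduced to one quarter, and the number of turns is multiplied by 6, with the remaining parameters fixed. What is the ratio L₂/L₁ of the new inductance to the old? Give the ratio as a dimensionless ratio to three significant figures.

For a toroid, L ∝ μᵣN²A/R.
L₂/L₁ = (4) × (0.25) × (6)^2 = 36.0.

L₂/L₁ = 36.0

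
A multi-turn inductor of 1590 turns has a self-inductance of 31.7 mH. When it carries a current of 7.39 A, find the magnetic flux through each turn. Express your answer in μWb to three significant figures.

Φ_B ≈ 147 μWb

From L = NΦ_B/I, the flux per turn is Φ_B = LI/N.
Φ_B = (3.170×10^-2 H)(7.39 A)/1590 = 1.473×10^-4 Wb.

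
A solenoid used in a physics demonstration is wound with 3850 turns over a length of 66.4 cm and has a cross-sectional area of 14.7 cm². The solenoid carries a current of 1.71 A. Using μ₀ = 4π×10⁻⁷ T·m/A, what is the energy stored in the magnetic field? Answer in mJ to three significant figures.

A = 14.7 cm² = 1.470×10^-3 m².
L = μ₀N²A/ℓ = (4π×10⁻⁷)(3850)²(1.470×10^-3)/(0.664) = 4.124×10^-2 H.
U = ½LI² = ½(4.124×10^-2)(1.71)² = 6.029×10^-2 J.

U ≈ 60.3 mJ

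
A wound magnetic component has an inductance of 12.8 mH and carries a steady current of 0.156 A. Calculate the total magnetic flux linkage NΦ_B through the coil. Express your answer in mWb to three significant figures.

NΦ_B ≈ 2.00 mWb

From L = NΦ_B/I, the flux linkage is NΦ_B = LI.
NΦ_B = (1.280×10^-2 H)(0.156 A) = 1.997×10^-3 Wb.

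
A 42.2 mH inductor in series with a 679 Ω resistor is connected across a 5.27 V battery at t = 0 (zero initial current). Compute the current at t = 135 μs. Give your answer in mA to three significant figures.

τ = L/R = 4.220×10^-2/679 = 6.215×10^-5 s; final current I_∞ = ε/R = 5.27/679 = 7.761×10^-3 A.
I(t) = I_∞(1 − e^(−t/τ)) with t/τ = 2.172.
I = (7.761×10^-3)(1 − e^(−2.172)) = 6.877×10^-3 A.

I ≈ 6.88 mA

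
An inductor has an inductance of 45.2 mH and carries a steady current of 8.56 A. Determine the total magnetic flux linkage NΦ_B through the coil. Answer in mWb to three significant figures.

NΦ_B ≈ 387 mWb

From L = NΦ_B/I, the flux linkage is NΦ_B = LI.
NΦ_B = (4.520×10^-2 H)(8.56 A) = 0.3869 Wb.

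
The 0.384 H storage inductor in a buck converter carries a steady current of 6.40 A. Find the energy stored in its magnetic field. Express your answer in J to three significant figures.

U ≈ 7.86 J

Stored magnetic energy: U = ½LI².
U = ½(0.384 H)(6.40 A)² = 7.864 J.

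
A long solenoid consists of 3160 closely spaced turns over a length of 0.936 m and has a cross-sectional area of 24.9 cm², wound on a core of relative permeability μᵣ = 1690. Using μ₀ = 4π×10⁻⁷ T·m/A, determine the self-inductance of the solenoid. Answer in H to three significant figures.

L ≈ 56.4 H

A = 24.9 cm² = 2.490×10^-3 m².
For a long solenoid, L = μ₀μᵣN²A/ℓ.
L = (4π×10⁻⁷)(1690)(3160)²(2.490×10^-3)/(0.936 m) = 56.41 H.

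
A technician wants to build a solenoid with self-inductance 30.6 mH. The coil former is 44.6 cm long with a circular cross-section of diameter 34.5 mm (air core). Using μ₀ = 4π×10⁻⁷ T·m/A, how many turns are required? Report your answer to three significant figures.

A = π(d/2)² = π(1.725×10^-2 m)² = 9.348×10^-4 m².
From L = μ₀N²A/ℓ, N = √(Lℓ / (μ₀A)).
N = √[(3.060×10^-2)(0.446) / ((4π×10⁻⁷)×9.348×10^-4)] = √(1.162×10^7) ≈ 3408.5.

N ≈ 3410 turns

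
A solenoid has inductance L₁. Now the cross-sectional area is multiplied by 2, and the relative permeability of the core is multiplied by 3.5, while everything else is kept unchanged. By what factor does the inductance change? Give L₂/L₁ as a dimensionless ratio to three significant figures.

L₂/L₁ = 7.00

For a solenoid, L ∝ μᵣN²A/ℓ.
L₂/L₁ = (2) × (3.5) = 7.00.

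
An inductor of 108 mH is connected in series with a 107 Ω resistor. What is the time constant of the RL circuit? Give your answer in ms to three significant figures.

τ ≈ 1.01 ms

τ = L/R = (0.108 H)/(107 Ω) = 1.009×10^-3 s.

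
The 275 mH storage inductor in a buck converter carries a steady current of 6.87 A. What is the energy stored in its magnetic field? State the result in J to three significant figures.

U ≈ 6.49 J

Stored magnetic energy: U = ½LI².
U = ½(0.275 H)(6.87 A)² = 6.49 J.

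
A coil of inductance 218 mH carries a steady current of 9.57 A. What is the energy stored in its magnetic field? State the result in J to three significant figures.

U ≈ 9.98 J

Stored magnetic energy: U = ½LI².
U = ½(0.218 H)(9.57 A)² = 9.983 J.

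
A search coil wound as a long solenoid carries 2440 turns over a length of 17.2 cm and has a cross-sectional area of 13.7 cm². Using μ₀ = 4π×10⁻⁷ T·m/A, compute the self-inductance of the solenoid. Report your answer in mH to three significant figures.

A = 13.7 cm² = 1.370×10^-3 m².
For a long solenoid, L = μ₀N²A/ℓ.
L = (4π×10⁻⁷)(2440)²(1.370×10^-3)/(0.172 m) = 5.959×10^-2 H.

L ≈ 59.6 mH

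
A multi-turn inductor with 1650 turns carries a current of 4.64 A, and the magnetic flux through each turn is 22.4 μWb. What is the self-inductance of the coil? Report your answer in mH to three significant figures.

Self-inductance is defined by L = NΦ_B/I (flux linkage over current).
L = (1650)(2.240×10^-5 Wb)/(4.64 A) = 7.966×10^-3 H.

L ≈ 7.97 mH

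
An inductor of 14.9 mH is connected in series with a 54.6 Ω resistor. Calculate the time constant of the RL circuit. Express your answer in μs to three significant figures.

τ = L/R = (1.490×10^-2 H)/(54.6 Ω) = 2.729×10^-4 s.

τ ≈ 273 μs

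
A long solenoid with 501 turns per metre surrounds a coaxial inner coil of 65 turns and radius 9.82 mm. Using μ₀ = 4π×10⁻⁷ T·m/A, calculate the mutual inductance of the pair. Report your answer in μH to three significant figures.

The outer solenoid produces a uniform field B₁ = μ₀n₁I₁ across the inner coil,
so the flux linkage is N₂Φ = N₂B₁A₂ = μ₀n₁N₂A₂·I₁, giving M = μ₀n₁N₂A₂.
A₂ = πr² = π(9.820×10^-3 m)² = 3.030×10^-4 m².
M = (4π×10⁻⁷)(501)(65)(3.030×10^-4) = 1.240×10^-5 H.

M ≈ 12.4 μH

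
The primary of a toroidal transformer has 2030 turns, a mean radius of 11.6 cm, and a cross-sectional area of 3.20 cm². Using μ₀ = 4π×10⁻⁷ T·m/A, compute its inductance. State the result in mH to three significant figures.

For a thin toroid, L = μ₀N²A/(2πR).
L = (4π×10⁻⁷)(2030)²(3.200×10^-4) / (2π×0.116 m) = 2.274×10^-3 H.

L ≈ 2.27 mH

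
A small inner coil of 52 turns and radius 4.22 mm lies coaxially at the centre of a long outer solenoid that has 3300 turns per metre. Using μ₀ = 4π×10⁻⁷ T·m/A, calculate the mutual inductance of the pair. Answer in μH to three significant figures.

The outer solenoid produces a uniform field B₁ = μ₀n₁I₁ across the inner coil,
so the flux linkage is N₂Φ = N₂B₁A₂ = μ₀n₁N₂A₂·I₁, giving M = μ₀n₁N₂A₂.
A₂ = πr² = π(4.220×10^-3 m)² = 5.5947×10^-5 m².
M = (4π×10⁻⁷)(3300)(52)(5.5947×10^-5) = 1.206×10^-5 H.

M ≈ 12.1 μH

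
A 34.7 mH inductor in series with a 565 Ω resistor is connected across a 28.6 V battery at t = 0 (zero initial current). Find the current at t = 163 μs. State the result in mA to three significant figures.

τ = L/R = 3.470×10^-2/565 = 6.142×10^-5 s; final current I_∞ = ε/R = 28.6/565 = 5.062×10^-2 A.
I(t) = I_∞(1 − e^(−t/τ)) with t/τ = 2.654.
I = (5.062×10^-2)(1 − e^(−2.654)) = 4.706×10^-2 A.

I ≈ 47.1 mA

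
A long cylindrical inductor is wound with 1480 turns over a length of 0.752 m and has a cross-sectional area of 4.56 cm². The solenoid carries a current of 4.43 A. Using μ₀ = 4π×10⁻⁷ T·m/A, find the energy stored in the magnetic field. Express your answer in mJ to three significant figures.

U ≈ 16.4 mJ

A = 4.56 cm² = 4.560×10^-4 m².
L = μ₀N²A/ℓ = (4π×10⁻⁷)(1480)²(4.560×10^-4)/(0.752) = 1.669×10^-3 H.
U = ½LI² = ½(1.669×10^-3)(4.43)² = 1.638×10^-2 J.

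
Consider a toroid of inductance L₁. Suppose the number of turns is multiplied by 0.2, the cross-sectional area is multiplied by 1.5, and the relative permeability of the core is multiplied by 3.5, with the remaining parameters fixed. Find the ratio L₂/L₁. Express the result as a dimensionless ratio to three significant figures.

L₂/L₁ = 0.210

For a toroid, L ∝ μᵣN²A/R.
L₂/L₁ = (0.2)^2 × (1.5) × (3.5) = 0.210.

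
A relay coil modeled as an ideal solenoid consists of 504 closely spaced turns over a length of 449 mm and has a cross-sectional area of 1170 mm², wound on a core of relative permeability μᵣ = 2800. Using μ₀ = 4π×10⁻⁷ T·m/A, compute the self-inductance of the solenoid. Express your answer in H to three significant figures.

A = 1170 mm² = 1.170×10^-3 m².
For a long solenoid, L = μ₀μᵣN²A/ℓ.
L = (4π×10⁻⁷)(2800)(504)²(1.170×10^-3)/(0.449 m) = 2.329 H.

L ≈ 2.33 H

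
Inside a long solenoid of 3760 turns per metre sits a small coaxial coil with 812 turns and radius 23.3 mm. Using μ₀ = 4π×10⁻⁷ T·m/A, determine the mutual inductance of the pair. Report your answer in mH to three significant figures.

The outer solenoid produces a uniform field B₁ = μ₀n₁I₁ across the inner coil,
so the flux linkage is N₂Φ = N₂B₁A₂ = μ₀n₁N₂A₂·I₁, giving M = μ₀n₁N₂A₂.
A₂ = πr² = π(2.330×10^-2 m)² = 1.706×10^-3 m².
M = (4π×10⁻⁷)(3760)(812)(1.706×10^-3) = 6.544×10^-3 H.

M ≈ 6.54 mH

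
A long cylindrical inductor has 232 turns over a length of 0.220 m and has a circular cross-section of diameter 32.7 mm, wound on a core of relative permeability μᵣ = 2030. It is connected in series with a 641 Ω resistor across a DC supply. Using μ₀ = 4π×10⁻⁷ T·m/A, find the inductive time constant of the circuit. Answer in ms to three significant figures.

A = π(d/2)² = π(1.635×10^-2 m)² = 8.398×10^-4 m².
L = μ₀μᵣN²A/ℓ = (4π×10⁻⁷)(2030)(232)²(8.398×10^-4)/(0.22) = 0.5241 H.
τ = L/R = (0.5241)/(641) = 8.177×10^-4 s.

τ ≈ 0.818 ms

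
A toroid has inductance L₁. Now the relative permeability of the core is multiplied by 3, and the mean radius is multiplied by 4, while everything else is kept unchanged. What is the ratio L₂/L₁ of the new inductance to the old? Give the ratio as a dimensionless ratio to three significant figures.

For a toroid, L ∝ μᵣN²A/R.
L₂/L₁ = (3) × (4)^-1 = 0.750.

L₂/L₁ = 0.750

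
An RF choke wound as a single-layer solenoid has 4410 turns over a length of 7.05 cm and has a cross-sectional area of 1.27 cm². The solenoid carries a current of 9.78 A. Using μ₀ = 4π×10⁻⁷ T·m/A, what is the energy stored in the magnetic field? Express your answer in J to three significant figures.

A = 1.27 cm² = 1.270×10^-4 m².
L = μ₀N²A/ℓ = (4π×10⁻⁷)(4410)²(1.270×10^-4)/(7.050×10^-2) = 4.403×10^-2 H.
U = ½LI² = ½(4.403×10^-2)(9.78)² = 2.105 J.

U ≈ 2.11 J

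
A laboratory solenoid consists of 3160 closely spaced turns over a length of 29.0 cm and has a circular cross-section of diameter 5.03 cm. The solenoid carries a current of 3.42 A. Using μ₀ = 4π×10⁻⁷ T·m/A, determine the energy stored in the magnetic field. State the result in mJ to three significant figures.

A = π(d/2)² = π(2.515×10^-2 m)² = 1.987×10^-3 m².
L = μ₀N²A/ℓ = (4π×10⁻⁷)(3160)²(1.987×10^-3)/(0.29) = 8.598×10^-2 H.
U = ½LI² = ½(8.598×10^-2)(3.42)² = 0.5028 J.

U ≈ 503 mJ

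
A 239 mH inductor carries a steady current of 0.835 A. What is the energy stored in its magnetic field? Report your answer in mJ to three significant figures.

U ≈ 83.3 mJ

Stored magnetic energy: U = ½LI².
U = ½(0.239 H)(0.835 A)² = 8.332×10^-2 J.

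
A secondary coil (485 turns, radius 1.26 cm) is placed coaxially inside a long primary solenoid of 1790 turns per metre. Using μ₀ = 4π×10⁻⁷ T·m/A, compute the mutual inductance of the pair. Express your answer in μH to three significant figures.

M ≈ 544 μH

The outer solenoid produces a uniform field B₁ = μ₀n₁I₁ across the inner coil,
so the flux linkage is N₂Φ = N₂B₁A₂ = μ₀n₁N₂A₂·I₁, giving M = μ₀n₁N₂A₂.
A₂ = πr² = π(1.260×10^-2 m)² = 4.988×10^-4 m².
M = (4π×10⁻⁷)(1790)(485)(4.988×10^-4) = 5.441×10^-4 H.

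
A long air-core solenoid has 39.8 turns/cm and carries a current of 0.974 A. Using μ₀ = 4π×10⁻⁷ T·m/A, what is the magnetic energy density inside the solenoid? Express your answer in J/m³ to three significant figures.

B = μ₀nI = (4π×10⁻⁷)(3.980×10^3)(0.974) = 4.871×10^-3 T.
u = B²/(2μ₀) = (4.871×10^-3)²/(2×4π×10⁻⁷) = 9.442 J/m³.

u ≈ 9.44 J/m³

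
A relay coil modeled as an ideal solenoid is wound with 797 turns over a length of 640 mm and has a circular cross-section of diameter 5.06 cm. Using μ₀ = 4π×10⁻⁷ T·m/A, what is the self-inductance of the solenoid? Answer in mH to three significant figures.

L ≈ 2.51 mH

A = π(d/2)² = π(2.530×10^-2 m)² = 2.011×10^-3 m².
For a long solenoid, L = μ₀N²A/ℓ.
L = (4π×10⁻⁷)(797)²(2.011×10^-3)/(0.64 m) = 2.508×10^-3 H.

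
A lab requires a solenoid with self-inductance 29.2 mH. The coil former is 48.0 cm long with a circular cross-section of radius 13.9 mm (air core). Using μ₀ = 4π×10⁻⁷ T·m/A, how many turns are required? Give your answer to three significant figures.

A = πr² = π(1.390×10^-2 m)² = 6.070×10^-4 m².
From L = μ₀N²A/ℓ, N = √(Lℓ / (μ₀A)).
N = √[(2.920×10^-2)(0.48) / ((4π×10⁻⁷)×6.070×10^-4)] = √(1.838×10^7) ≈ 4286.6.

N ≈ 4290 turns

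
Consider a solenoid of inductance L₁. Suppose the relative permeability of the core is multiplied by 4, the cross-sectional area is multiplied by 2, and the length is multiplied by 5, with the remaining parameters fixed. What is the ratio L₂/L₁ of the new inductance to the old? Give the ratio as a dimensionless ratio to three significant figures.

L₂/L₁ = 1.60

For a solenoid, L ∝ μᵣN²A/ℓ.
L₂/L₁ = (4) × (2) × (5)^-1 = 1.60.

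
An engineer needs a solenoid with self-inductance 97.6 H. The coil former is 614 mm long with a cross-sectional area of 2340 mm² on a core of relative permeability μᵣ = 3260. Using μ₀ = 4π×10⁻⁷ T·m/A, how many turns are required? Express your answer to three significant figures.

A = 2340 mm² = 2.340×10^-3 m².
From L = μ₀μᵣN²A/ℓ, N = √(Lℓ / (μ₀μᵣA)).
N = √[(97.6)(0.614) / ((4π×10⁻⁷)(3260)×2.340×10^-3)] = √(6.251×10^6) ≈ 2500.3.

N ≈ 2500 turns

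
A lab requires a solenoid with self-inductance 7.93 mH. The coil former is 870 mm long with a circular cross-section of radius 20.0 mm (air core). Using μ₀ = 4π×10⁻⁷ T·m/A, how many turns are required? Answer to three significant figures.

N ≈ 2090 turns

A = πr² = π(2.000×10^-2 m)² = 1.257×10^-3 m².
From L = μ₀N²A/ℓ, N = √(Lℓ / (μ₀A)).
N = √[(7.930×10^-3)(0.87) / ((4π×10⁻⁷)×1.257×10^-3)] = √(4.369×10^6) ≈ 2090.2.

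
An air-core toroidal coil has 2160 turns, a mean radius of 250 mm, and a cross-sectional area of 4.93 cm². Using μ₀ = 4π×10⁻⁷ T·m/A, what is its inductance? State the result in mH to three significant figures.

L ≈ 1.84 mH

For a thin toroid, L = μ₀N²A/(2πR).
L = (4π×10⁻⁷)(2160)²(4.930×10^-4) / (2π×0.25 m) = 1.840×10^-3 H.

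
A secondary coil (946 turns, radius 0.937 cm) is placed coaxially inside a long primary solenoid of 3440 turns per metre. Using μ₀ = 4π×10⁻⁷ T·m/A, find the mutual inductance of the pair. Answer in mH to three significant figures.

The outer solenoid produces a uniform field B₁ = μ₀n₁I₁ across the inner coil,
so the flux linkage is N₂Φ = N₂B₁A₂ = μ₀n₁N₂A₂·I₁, giving M = μ₀n₁N₂A₂.
A₂ = πr² = π(9.370×10^-3 m)² = 2.758×10^-4 m².
M = (4π×10⁻⁷)(3440)(946)(2.758×10^-4) = 1.128×10^-3 H.

M ≈ 1.13 mH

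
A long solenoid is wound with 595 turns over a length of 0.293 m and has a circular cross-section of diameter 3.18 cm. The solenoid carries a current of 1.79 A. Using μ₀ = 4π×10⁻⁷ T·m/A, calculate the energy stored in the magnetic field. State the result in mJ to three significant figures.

U ≈ 1.93 mJ

A = π(d/2)² = π(1.590×10^-2 m)² = 7.942×10^-4 m².
L = μ₀N²A/ℓ = (4π×10⁻⁷)(595)²(7.942×10^-4)/(0.293) = 1.206×10^-3 H.
U = ½LI² = ½(1.206×10^-3)(1.79)² = 1.932×10^-3 J.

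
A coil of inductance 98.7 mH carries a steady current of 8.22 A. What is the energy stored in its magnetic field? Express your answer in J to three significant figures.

Stored magnetic energy: U = ½LI².
U = ½(9.870×10^-2 H)(8.22 A)² = 3.3345 J.

U ≈ 3.33 J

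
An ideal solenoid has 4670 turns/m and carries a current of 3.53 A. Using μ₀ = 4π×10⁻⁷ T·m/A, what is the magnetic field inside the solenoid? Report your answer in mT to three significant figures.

B ≈ 20.7 mT

Inside a long solenoid, B = μ₀nI.
B = (4π×10⁻⁷)(4.670×10^3 m⁻¹)(3.53 A) = 2.072×10^-2 T.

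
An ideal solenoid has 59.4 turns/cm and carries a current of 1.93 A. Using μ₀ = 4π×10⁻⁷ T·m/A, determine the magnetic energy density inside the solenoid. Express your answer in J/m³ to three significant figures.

B = μ₀nI = (4π×10⁻⁷)(5.940×10^3)(1.93) = 1.441×10^-2 T.
u = B²/(2μ₀) = (1.441×10^-2)²/(2×4π×10⁻⁷) = 82.58 J/m³.

u ≈ 82.6 J/m³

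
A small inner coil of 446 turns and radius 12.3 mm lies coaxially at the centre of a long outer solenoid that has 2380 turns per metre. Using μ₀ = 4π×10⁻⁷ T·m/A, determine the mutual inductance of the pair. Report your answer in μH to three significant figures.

M ≈ 634 μH

The outer solenoid produces a uniform field B₁ = μ₀n₁I₁ across the inner coil,
so the flux linkage is N₂Φ = N₂B₁A₂ = μ₀n₁N₂A₂·I₁, giving M = μ₀n₁N₂A₂.
A₂ = πr² = π(1.230×10^-2 m)² = 4.753×10^-4 m².
M = (4π×10⁻⁷)(2380)(446)(4.753×10^-4) = 6.340×10^-4 H.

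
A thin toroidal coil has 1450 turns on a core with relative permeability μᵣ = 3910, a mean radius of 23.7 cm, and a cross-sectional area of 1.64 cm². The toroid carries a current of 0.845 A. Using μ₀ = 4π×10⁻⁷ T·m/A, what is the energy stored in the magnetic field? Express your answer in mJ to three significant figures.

L = μ₀μᵣN²A/(2πR) = (4π×10⁻⁷)(3910)(1450)²(1.640×10^-4)/(2π×0.237) = 1.138 H.
U = ½LI² = ½(1.138)(0.845)² = 0.4062 J.

U ≈ 406 mJ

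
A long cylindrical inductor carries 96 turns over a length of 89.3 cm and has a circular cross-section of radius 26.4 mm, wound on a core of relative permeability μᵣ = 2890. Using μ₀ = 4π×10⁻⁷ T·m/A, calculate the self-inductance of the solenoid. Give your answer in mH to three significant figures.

L ≈ 82.1 mH

A = πr² = π(2.640×10^-2 m)² = 2.190×10^-3 m².
For a long solenoid, L = μ₀μᵣN²A/ℓ.
L = (4π×10⁻⁷)(2890)(96)²(2.190×10^-3)/(0.893 m) = 8.206×10^-2 H.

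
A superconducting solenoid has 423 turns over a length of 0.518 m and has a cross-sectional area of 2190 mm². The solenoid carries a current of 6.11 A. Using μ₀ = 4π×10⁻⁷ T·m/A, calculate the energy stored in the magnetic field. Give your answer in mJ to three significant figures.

U ≈ 17.7 mJ

A = 2190 mm² = 2.190×10^-3 m².
L = μ₀N²A/ℓ = (4π×10⁻⁷)(423)²(2.190×10^-3)/(0.518) = 9.506×10^-4 H.
U = ½LI² = ½(9.506×10^-4)(6.11)² = 1.774×10^-2 J.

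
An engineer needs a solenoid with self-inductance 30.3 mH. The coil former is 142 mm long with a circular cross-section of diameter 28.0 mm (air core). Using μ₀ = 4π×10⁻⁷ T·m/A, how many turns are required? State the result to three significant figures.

N ≈ 2360 turns

A = π(d/2)² = π(1.400×10^-2 m)² = 6.158×10^-4 m².
From L = μ₀N²A/ℓ, N = √(Lℓ / (μ₀A)).
N = √[(3.030×10^-2)(0.142) / ((4π×10⁻⁷)×6.158×10^-4)] = √(5.561×10^6) ≈ 2358.1.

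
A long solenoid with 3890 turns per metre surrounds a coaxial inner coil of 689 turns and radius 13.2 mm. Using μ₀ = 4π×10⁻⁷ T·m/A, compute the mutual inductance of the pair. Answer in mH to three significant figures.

The outer solenoid produces a uniform field B₁ = μ₀n₁I₁ across the inner coil,
so the flux linkage is N₂Φ = N₂B₁A₂ = μ₀n₁N₂A₂·I₁, giving M = μ₀n₁N₂A₂.
A₂ = πr² = π(1.320×10^-2 m)² = 5.474×10^-4 m².
M = (4π×10⁻⁷)(3890)(689)(5.474×10^-4) = 1.844×10^-3 H.

M ≈ 1.84 mH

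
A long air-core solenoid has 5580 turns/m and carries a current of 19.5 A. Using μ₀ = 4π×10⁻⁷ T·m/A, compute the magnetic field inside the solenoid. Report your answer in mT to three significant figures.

Inside a long solenoid, B = μ₀nI.
B = (4π×10⁻⁷)(5.580×10^3 m⁻¹)(19.5 A) = 0.1367 T.

B ≈ 137 mT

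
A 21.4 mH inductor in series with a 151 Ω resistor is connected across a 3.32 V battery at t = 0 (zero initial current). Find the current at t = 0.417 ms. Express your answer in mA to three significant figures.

I ≈ 20.8 mA

τ = L/R = 2.140×10^-2/151 = 1.417×10^-4 s; final current I_∞ = ε/R = 3.32/151 = 2.199×10^-2 A.
I(t) = I_∞(1 − e^(−t/τ)) with t/τ = 2.942.
I = (2.199×10^-2)(1 − e^(−2.942)) = 2.083×10^-2 A.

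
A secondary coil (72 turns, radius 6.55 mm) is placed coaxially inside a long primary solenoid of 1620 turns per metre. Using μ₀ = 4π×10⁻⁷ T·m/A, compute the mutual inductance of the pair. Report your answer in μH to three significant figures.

The outer solenoid produces a uniform field B₁ = μ₀n₁I₁ across the inner coil,
so the flux linkage is N₂Φ = N₂B₁A₂ = μ₀n₁N₂A₂·I₁, giving M = μ₀n₁N₂A₂.
A₂ = πr² = π(6.550×10^-3 m)² = 1.348×10^-4 m².
M = (4π×10⁻⁷)(1620)(72)(1.348×10^-4) = 1.976×10^-5 H.

M ≈ 19.8 μH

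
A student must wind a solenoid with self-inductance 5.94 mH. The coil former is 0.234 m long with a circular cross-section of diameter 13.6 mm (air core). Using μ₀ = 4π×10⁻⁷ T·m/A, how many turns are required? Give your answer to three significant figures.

N ≈ 2760 turns

A = π(d/2)² = π(6.800×10^-3 m)² = 1.453×10^-4 m².
From L = μ₀N²A/ℓ, N = √(Lℓ / (μ₀A)).
N = √[(5.940×10^-3)(0.234) / ((4π×10⁻⁷)×1.453×10^-4)] = √(7.614×10^6) ≈ 2759.4.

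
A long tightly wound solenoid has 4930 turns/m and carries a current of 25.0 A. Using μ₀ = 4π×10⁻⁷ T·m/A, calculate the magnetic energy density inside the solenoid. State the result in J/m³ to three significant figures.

u ≈ 9540 J/m³

B = μ₀nI = (4π×10⁻⁷)(4.930×10^3)(25.0) = 0.1549 T.
u = B²/(2μ₀) = (0.1549)²/(2×4π×10⁻⁷) = 9.5445×10^3 J/m³.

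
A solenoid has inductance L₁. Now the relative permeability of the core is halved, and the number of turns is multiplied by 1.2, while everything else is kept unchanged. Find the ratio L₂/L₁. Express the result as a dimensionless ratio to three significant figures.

L₂/L₁ = 0.720

For a solenoid, L ∝ μᵣN²A/ℓ.
L₂/L₁ = (0.5) × (1.2)^2 = 0.720.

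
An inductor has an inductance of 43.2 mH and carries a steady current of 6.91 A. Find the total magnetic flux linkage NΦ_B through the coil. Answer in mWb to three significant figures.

From L = NΦ_B/I, the flux linkage is NΦ_B = LI.
NΦ_B = (4.320×10^-2 H)(6.91 A) = 0.2985 Wb.

NΦ_B ≈ 299 mWb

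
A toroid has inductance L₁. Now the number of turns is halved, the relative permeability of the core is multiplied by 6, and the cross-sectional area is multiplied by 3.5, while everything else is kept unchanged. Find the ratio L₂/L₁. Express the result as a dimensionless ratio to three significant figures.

For a toroid, L ∝ μᵣN²A/R.
L₂/L₁ = (0.5)^2 × (6) × (3.5) = 5.25.

L₂/L₁ = 5.25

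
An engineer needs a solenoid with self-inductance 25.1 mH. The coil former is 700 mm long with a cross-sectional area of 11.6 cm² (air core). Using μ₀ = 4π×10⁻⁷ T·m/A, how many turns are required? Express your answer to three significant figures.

A = 11.6 cm² = 1.160×10^-3 m².
From L = μ₀N²A/ℓ, N = √(Lℓ / (μ₀A)).
N = √[(2.510×10^-2)(0.7) / ((4π×10⁻⁷)×1.160×10^-3)] = √(1.205×10^7) ≈ 3471.8.

N ≈ 3470 turns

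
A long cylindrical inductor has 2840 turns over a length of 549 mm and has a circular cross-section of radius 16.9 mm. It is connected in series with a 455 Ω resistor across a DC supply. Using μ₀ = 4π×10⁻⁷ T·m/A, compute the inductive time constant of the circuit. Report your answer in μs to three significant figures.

τ ≈ 36.4 μs

A = πr² = π(1.690×10^-2 m)² = 8.973×10^-4 m².
L = μ₀N²A/ℓ = (4π×10⁻⁷)(2840)²(8.973×10^-4)/(0.549) = 1.657×10^-2 H.
τ = L/R = (1.657×10^-2)/(455) = 3.641×10^-5 s.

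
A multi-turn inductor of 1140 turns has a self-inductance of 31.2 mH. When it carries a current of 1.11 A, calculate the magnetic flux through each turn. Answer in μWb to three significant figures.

Φ_B ≈ 30.4 μWb

From L = NΦ_B/I, the flux per turn is Φ_B = LI/N.
Φ_B = (3.120×10^-2 H)(1.11 A)/1140 = 3.038×10^-5 Wb.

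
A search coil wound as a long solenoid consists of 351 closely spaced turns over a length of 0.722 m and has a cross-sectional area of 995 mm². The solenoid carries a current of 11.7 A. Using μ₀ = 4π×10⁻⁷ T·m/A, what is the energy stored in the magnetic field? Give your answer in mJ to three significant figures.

A = 995 mm² = 9.950×10^-4 m².
L = μ₀N²A/ℓ = (4π×10⁻⁷)(351)²(9.950×10^-4)/(0.722) = 2.134×10^-4 H.
U = ½LI² = ½(2.134×10^-4)(11.7)² = 1.460×10^-2 J.

U ≈ 14.6 mJ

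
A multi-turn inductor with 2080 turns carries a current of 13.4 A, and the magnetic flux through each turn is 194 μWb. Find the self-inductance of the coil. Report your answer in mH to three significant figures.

Self-inductance is defined by L = NΦ_B/I (flux linkage over current).
L = (2080)(1.940×10^-4 Wb)/(13.4 A) = 3.011×10^-2 H.

L ≈ 30.1 mH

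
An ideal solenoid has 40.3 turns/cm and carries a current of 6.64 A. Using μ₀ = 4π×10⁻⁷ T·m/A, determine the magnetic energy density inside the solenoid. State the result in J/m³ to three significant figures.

B = μ₀nI = (4π×10⁻⁷)(4.030×10^3)(6.64) = 3.363×10^-2 T.
u = B²/(2μ₀) = (3.363×10^-2)²/(2×4π×10⁻⁷) = 449.9 J/m³.

u ≈ 450 J/m³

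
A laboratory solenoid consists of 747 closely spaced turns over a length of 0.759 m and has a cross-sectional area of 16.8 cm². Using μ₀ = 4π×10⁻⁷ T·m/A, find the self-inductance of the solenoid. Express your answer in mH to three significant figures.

A = 16.8 cm² = 1.680×10^-3 m².
For a long solenoid, L = μ₀N²A/ℓ.
L = (4π×10⁻⁷)(747)²(1.680×10^-3)/(0.759 m) = 1.552×10^-3 H.

L ≈ 1.55 mH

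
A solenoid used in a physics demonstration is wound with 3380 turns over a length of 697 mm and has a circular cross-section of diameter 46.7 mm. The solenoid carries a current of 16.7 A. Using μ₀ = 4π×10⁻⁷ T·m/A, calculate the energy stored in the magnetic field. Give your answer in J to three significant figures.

U ≈ 4.92 J

A = π(d/2)² = π(2.335×10^-2 m)² = 1.713×10^-3 m².
L = μ₀N²A/ℓ = (4π×10⁻⁷)(3380)²(1.713×10^-3)/(0.697) = 3.528×10^-2 H.
U = ½LI² = ½(3.528×10^-2)(16.7)² = 4.92 J.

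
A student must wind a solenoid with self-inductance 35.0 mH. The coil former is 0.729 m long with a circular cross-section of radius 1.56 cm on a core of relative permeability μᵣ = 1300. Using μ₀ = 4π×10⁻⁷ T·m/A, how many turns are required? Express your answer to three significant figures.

N ≈ 143 turns

A = πr² = π(1.560×10^-2 m)² = 7.645×10^-4 m².
From L = μ₀μᵣN²A/ℓ, N = √(Lℓ / (μ₀μᵣA)).
N = √[(3.500×10^-2)(0.729) / ((4π×10⁻⁷)(1300)×7.645×10^-4)] = √(2.043×10^4) ≈ 142.9.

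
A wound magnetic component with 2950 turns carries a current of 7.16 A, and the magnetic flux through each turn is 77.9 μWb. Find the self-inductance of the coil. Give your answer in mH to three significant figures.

L ≈ 32.1 mH

Self-inductance is defined by L = NΦ_B/I (flux linkage over current).
L = (2950)(7.790×10^-5 Wb)/(7.16 A) = 3.210×10^-2 H.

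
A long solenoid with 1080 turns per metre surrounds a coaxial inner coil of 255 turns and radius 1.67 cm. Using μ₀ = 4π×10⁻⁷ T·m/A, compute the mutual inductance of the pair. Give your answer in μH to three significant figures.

M ≈ 303 μH

The outer solenoid produces a uniform field B₁ = μ₀n₁I₁ across the inner coil,
so the flux linkage is N₂Φ = N₂B₁A₂ = μ₀n₁N₂A₂·I₁, giving M = μ₀n₁N₂A₂.
A₂ = πr² = π(1.670×10^-2 m)² = 8.762×10^-4 m².
M = (4π×10⁻⁷)(1080)(255)(8.762×10^-4) = 3.032×10^-4 H.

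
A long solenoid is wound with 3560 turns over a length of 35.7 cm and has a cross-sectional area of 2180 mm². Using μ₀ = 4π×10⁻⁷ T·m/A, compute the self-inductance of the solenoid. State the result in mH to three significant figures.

A = 2180 mm² = 2.180×10^-3 m².
For a long solenoid, L = μ₀N²A/ℓ.
L = (4π×10⁻⁷)(3560)²(2.180×10^-3)/(0.357 m) = 9.725×10^-2 H.

L ≈ 97.3 mH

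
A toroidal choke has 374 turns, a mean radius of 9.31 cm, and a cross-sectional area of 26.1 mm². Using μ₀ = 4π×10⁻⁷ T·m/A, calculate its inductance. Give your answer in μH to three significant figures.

For a thin toroid, L = μ₀N²A/(2πR).
L = (4π×10⁻⁷)(374)²(2.610×10^-5) / (2π×9.310×10^-2 m) = 7.843×10^-6 H.

L ≈ 7.84 μH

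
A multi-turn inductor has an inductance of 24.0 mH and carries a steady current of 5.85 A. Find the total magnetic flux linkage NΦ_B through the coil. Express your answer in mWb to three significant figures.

From L = NΦ_B/I, the flux linkage is NΦ_B = LI.
NΦ_B = (2.400×10^-2 H)(5.85 A) = 0.1404 Wb.

NΦ_B ≈ 140 mWb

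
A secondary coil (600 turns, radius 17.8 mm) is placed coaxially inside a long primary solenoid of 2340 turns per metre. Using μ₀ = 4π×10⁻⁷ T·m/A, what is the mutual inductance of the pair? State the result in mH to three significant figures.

The outer solenoid produces a uniform field B₁ = μ₀n₁I₁ across the inner coil,
so the flux linkage is N₂Φ = N₂B₁A₂ = μ₀n₁N₂A₂·I₁, giving M = μ₀n₁N₂A₂.
A₂ = πr² = π(1.780×10^-2 m)² = 9.954×10^-4 m².
M = (4π×10⁻⁷)(2340)(600)(9.954×10^-4) = 1.756×10^-3 H.

M ≈ 1.76 mH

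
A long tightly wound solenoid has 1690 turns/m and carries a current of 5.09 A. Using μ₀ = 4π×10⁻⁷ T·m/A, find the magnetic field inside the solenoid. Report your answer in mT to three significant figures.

B ≈ 10.8 mT

Inside a long solenoid, B = μ₀nI.
B = (4π×10⁻⁷)(1.690×10^3 m⁻¹)(5.09 A) = 1.081×10^-2 T.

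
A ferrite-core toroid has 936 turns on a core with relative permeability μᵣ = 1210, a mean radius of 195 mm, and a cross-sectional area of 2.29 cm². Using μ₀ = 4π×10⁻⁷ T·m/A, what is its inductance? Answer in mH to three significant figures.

For a thin toroid, L = μ₀μᵣN²A/(2πR).
L = (4π×10⁻⁷)(1210)(936)²(2.290×10^-4) / (2π×0.195 m) = 0.249 H.

L ≈ 249 mH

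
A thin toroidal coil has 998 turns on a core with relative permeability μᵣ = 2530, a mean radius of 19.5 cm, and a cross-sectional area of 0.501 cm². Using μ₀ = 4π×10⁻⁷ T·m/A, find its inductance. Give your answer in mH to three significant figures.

For a thin toroid, L = μ₀μᵣN²A/(2πR).
L = (4π×10⁻⁷)(2530)(998)²(5.010×10^-5) / (2π×0.195 m) = 0.12948 H.

L ≈ 129 mH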